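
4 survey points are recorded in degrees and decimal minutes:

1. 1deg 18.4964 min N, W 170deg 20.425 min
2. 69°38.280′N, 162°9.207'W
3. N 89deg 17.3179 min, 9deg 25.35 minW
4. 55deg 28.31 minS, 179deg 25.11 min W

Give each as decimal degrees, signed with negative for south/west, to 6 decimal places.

1. 1.308273, -170.340417
2. 69.638000, -162.153450
3. 89.288632, -9.422500
4. -55.471833, -179.418500

Point 1:
  φ: 1 + 18.4964/60 = 1.3082733
  N → positive
  Lon: 170 + 20.425/60 = 170.3404167
  W → negative
Point 2:
  Lat: 69 + 38.28/60 = 69.6380000
  N → positive
  Lon: 162 + 9.207/60 = 162.1534500
  hemisphere W, so the sign is −
Point 3:
  φ: 89 + 17.3179/60 = 89.2886317
  N ⇒ keep positive
  Lon: 9 + 25.35/60 = 9.4225000
  hemisphere W, so the sign is −
Point 4:
  Lat: 28.31′ = 0.471833°; total 55.4718333
  S ⇒ negate
  Longitude: 25.11′ = 0.418500°; total 179.4185000
  hemisphere W, so the sign is −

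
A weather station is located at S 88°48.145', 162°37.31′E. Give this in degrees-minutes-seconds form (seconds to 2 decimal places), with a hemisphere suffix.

88°48′8.70″ S, 162°37′18.60″ E

Lat: 48.14500′ → 48′ and 0.14500 × 60 = 8.7000″
λ: 37.31000′ → 37′ and 0.31000 × 60 = 18.6000″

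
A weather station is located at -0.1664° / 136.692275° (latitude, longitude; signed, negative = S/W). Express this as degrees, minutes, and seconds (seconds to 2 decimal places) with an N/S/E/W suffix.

0°09′59.04″ S, 136°41′32.19″ E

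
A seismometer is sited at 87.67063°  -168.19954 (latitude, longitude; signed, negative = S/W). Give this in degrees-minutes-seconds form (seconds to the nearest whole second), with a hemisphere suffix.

87°40′14″ N, 168°11′58″ W

Lat: 0.670630° → 40.23780′; 0.23780 × 60 = 14.27″
Longitude is negative → W; |value| = 168.199540
λ: whole degrees 168; 11.97240′ → 11′ and 58.34″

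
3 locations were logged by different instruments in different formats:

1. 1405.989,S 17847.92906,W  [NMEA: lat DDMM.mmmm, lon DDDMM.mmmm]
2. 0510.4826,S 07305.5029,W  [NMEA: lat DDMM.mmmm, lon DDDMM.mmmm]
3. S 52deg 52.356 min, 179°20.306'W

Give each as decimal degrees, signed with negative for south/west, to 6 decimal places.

1. -14.099817, -178.798818
2. -5.174710, -73.091715
3. -52.872600, -179.338433

Point 1:
  Lat: degrees = first 2 digits = 14, minutes = 5.989; 14 + 5.989/60 = 14.0998167
  S → negative
  λ: split at 3 digits → 178° and 47.92906′; 178 + 47.92906/60 = 178.7988177
  hemisphere W, so the sign is −
Point 2:
  Latitude: split at 2 digits → 05° and 10.4826′; 5 + 10.4826/60 = 5.1747100
  hemisphere S, so the sign is −
  λ: degrees = first 3 digits = 73, minutes = 5.5029; 73 + 5.5029/60 = 73.0917150
  hemisphere W, so the sign is −
Point 3:
  Latitude: 52.356′ = 0.872600°; total 52.8726000
  S ⇒ negate
  Longitude: 179 + 20.306/60 = 179.3384333
  W ⇒ negate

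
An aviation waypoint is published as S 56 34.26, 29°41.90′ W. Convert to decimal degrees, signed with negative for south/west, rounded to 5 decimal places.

-56.57100, -29.69833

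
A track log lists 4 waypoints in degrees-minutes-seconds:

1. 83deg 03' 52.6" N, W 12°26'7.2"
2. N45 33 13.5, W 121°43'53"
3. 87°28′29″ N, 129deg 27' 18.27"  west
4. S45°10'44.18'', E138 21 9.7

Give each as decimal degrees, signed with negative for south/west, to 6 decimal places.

1. 83.064611, -12.435333
2. 45.553750, -121.731389
3. 87.474722, -129.455075
4. -45.178939, 138.352694

Point 1:
  φ: 3′ + 52.6″ = 3.87667′; 83 + 3.87667/60 = 83.0646111
  N → positive
  Lon: 12° + 26/60 + 7.2/3600 = 12 + 0.433333 + 0.002000 = 12.4353333
  W → negative
Point 2:
  Lat: 45° + 33/60 + 13.5/3600 = 45 + 0.550000 + 0.003750 = 45.5537500
  N ⇒ keep positive
  λ: 121 + 43/60 + 53/3600 = 121.7313889
  W → negative
Point 3:
  Lat: 28′ + 29″ = 28.48333′; 87 + 28.48333/60 = 87.4747222
  N → positive
  Longitude: 129 + 27/60 + 18.27/3600 = 129.4550750
  hemisphere W, so the sign is −
Point 4:
  φ: 10′ + 44.18″ = 10.73633′; 45 + 10.73633/60 = 45.1789389
  hemisphere S, so the sign is −
  Lon: 138 + 21/60 + 9.7/3600 = 138.3526944
  E ⇒ keep positive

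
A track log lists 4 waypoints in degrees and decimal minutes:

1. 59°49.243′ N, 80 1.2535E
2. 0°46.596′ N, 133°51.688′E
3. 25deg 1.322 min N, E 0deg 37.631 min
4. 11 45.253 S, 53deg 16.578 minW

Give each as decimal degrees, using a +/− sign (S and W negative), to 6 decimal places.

1. 59.820717, 80.020892
2. 0.776600, 133.861467
3. 25.022033, 0.627183
4. -11.754217, -53.276300

Point 1:
  Lat: 59 + 49.243/60 = 59.8207167
  N → positive
  λ: 1.2535′ = 0.020892°; total 80.0208917
  E → positive
Point 2:
  Latitude: 0 + 46.596/60 = 0.7766000
  N → positive
  Lon: 133 + 51.688/60 = 133.8614667
  E → positive
Point 3:
  Lat: 25 + 1.322/60 = 25.0220333
  N ⇒ keep positive
  Longitude: 37.631′ = 0.627183°; total 0.6271833
  E ⇒ keep positive
Point 4:
  Lat: 45.253′ = 0.754217°; total 11.7542167
  hemisphere S, so the sign is −
  Longitude: 53 + 16.578/60 = 53.2763000
  W ⇒ negate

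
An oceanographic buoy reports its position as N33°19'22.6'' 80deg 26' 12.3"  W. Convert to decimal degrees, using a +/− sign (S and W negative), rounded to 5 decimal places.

Lat: 33 + 19/60 + 22.6/3600 = 33.322944
N ⇒ keep positive
Lon: 80 + 26/60 + 12.3/3600 = 80.436750
hemisphere W, so the sign is −

33.32294, -80.43675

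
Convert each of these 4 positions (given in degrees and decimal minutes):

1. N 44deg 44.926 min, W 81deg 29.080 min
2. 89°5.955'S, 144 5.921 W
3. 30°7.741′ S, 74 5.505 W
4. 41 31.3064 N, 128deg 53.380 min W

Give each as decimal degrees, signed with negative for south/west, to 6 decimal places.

Point 1:
  φ: 44.926′ = 0.748767°; total 44.7487667
  N → positive
  Lon: 81 + 29.08/60 = 81.4846667
  W ⇒ negate
Point 2:
  φ: 5.955′ = 0.099250°; total 89.0992500
  S → negative
  Lon: 144 + 5.921/60 = 144.0986833
  hemisphere W, so the sign is −
Point 3:
  φ: 30 + 7.741/60 = 30.1290167
  hemisphere S, so the sign is −
  Longitude: 5.505′ = 0.091750°; total 74.0917500
  hemisphere W, so the sign is −
Point 4:
  Latitude: 41 + 31.3064/60 = 41.5217733
  N ⇒ keep positive
  Longitude: 53.38′ = 0.889667°; total 128.8896667
  hemisphere W, so the sign is −

1. 44.748767, -81.484667
2. -89.099250, -144.098683
3. -30.129017, -74.091750
4. 41.521773, -128.889667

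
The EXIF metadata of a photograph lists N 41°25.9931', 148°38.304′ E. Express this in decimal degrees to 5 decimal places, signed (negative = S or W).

41.43322, 148.63840

φ: 41 + 25.9931/60 = 41.433218
N → positive
Lon: 38.304′ = 0.638400°; total 148.638400
E ⇒ keep positive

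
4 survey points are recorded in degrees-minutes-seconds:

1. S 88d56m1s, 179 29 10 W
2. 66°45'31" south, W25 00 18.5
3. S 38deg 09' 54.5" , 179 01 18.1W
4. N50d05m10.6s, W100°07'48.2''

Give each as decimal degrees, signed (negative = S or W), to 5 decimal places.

1. -88.93361, -179.48611
2. -66.75861, -25.00514
3. -38.16514, -179.02169
4. 50.08628, -100.13006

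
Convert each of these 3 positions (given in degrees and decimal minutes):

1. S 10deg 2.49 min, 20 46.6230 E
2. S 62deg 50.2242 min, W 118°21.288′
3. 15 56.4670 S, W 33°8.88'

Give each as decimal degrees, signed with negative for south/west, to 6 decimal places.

Point 1:
  φ: 2.49′ = 0.041500°; total 10.0415000
  hemisphere S, so the sign is −
  Longitude: 46.623′ = 0.777050°; total 20.7770500
  E → positive
Point 2:
  Latitude: 50.2242′ = 0.837070°; total 62.8370700
  S ⇒ negate
  Lon: 21.288′ = 0.354800°; total 118.3548000
  hemisphere W, so the sign is −
Point 3:
  Latitude: 15 + 56.467/60 = 15.9411167
  S → negative
  Lon: 33 + 8.88/60 = 33.1480000
  W ⇒ negate

1. -10.041500, 20.777050
2. -62.837070, -118.354800
3. -15.941117, -33.148000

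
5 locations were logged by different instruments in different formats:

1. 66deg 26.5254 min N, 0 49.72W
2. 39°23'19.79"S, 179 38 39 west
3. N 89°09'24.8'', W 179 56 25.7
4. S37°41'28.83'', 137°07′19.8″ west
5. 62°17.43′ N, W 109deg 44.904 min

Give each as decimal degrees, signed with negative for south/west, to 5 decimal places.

1. 66.44209, -0.82867
2. -39.38883, -179.64417
3. 89.15689, -179.94047
4. -37.69134, -137.12217
5. 62.29050, -109.74840

Point 1:
  Latitude: 26.5254′ = 0.442090°; total 66.442090
  N ⇒ keep positive
  Longitude: 0 + 49.72/60 = 0.828667
  W → negative
Point 2:
  φ: 23′ + 19.79″ = 23.32983′; 39 + 23.32983/60 = 39.388831
  hemisphere S, so the sign is −
  λ: 38′ + 39″ = 38.65000′; 179 + 38.65000/60 = 179.644167
  W → negative
Point 3:
  Lat: 9′ + 24.8″ = 9.41333′; 89 + 9.41333/60 = 89.156889
  N → positive
  λ: 56′ + 25.7″ = 56.42833′; 179 + 56.42833/60 = 179.940472
  W → negative
Point 4:
  Lat: 41′ + 28.83″ = 41.48050′; 37 + 41.48050/60 = 37.691342
  S → negative
  Lon: 137 + 7/60 + 19.8/3600 = 137.122167
  hemisphere W, so the sign is −
Point 5:
  Latitude: 62 + 17.43/60 = 62.290500
  N ⇒ keep positive
  Lon: 109 + 44.904/60 = 109.748400
  W → negative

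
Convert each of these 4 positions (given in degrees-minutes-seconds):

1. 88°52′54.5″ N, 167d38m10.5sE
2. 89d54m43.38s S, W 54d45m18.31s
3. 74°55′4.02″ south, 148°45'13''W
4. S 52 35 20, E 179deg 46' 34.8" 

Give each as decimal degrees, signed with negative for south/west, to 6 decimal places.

1. 88.881806, 167.636250
2. -89.912050, -54.755086
3. -74.917783, -148.753611
4. -52.588889, 179.776333

Point 1:
  Lat: 88 + 52/60 + 54.5/3600 = 88.8818056
  N ⇒ keep positive
  Lon: 38′ + 10.5″ = 38.17500′; 167 + 38.17500/60 = 167.6362500
  E ⇒ keep positive
Point 2:
  φ: 89° + 54/60 + 43.38/3600 = 89 + 0.900000 + 0.012050 = 89.9120500
  hemisphere S, so the sign is −
  λ: 54 + 45/60 + 18.31/3600 = 54.7550861
  W → negative
Point 3:
  φ: 74 + 55/60 + 4.02/3600 = 74.9177833
  S → negative
  λ: 45′ + 13″ = 45.21667′; 148 + 45.21667/60 = 148.7536111
  W ⇒ negate
Point 4:
  Lat: 52 + 35/60 + 20/3600 = 52.5888889
  S ⇒ negate
  λ: 179 + 46/60 + 34.8/3600 = 179.7763333
  E ⇒ keep positive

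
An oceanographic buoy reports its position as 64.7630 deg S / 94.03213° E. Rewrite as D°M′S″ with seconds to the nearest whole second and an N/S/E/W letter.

φ: 0.763000° → 45.78000′; 0.78000 × 60 = 46.80″
Longitude: 0.032130° → 1.92780′; 0.92780 × 60 = 55.67″

64°45′47″ S, 94°01′56″ E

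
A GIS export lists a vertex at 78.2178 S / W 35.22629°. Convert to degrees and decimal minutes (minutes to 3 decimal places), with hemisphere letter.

78° 13.068′ S, 35° 13.577′ W

φ: minutes = (78.217800 − 78) × 60 = 13.06800
Lon: minutes = (35.226290 − 35) × 60 = 13.57740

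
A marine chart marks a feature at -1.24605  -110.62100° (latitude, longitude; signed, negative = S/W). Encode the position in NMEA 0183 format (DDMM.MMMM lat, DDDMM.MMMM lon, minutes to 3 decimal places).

Latitude is negative → S; |value| = 1.246050
Lat: 1° + 0.246050 × 60 = 1° 14.76300′
Longitude is negative → W; |value| = 110.621000
Lon: minutes = (110.621000 − 110) × 60 = 37.26000

0114.763,S / 11037.260,W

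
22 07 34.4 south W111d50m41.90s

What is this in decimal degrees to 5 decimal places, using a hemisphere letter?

Latitude: 22 + 7/60 + 34.4/3600 = 22.126222
Lon: 111 + 50/60 + 41.9/3600 = 111.844972

22.12622° S, 111.84497° W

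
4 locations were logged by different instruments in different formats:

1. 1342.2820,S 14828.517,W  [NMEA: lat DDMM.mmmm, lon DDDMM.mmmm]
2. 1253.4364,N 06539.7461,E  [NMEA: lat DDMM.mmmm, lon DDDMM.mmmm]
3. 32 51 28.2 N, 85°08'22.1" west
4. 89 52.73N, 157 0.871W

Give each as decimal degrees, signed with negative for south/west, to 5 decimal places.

1. -13.70470, -148.47528
2. 12.89061, 65.66244
3. 32.85783, -85.13947
4. 89.87883, -157.01452

Point 1:
  φ: degrees = first 2 digits = 13, minutes = 42.282; 13 + 42.282/60 = 13.704700
  S ⇒ negate
  Longitude: split at 3 digits → 148° and 28.517′; 148 + 28.517/60 = 148.475283
  hemisphere W, so the sign is −
Point 2:
  φ: split at 2 digits → 12° and 53.4364′; 12 + 53.4364/60 = 12.890607
  N ⇒ keep positive
  Longitude: degrees = first 3 digits = 65, minutes = 39.7461; 65 + 39.7461/60 = 65.662435
  E ⇒ keep positive
Point 3:
  Latitude: 32° + 51/60 + 28.2/3600 = 32 + 0.850000 + 0.007833 = 32.857833
  N ⇒ keep positive
  λ: 85° + 8/60 + 22.1/3600 = 85 + 0.133333 + 0.006139 = 85.139472
  W ⇒ negate
Point 4:
  φ: 52.73′ = 0.878833°; total 89.878833
  N → positive
  Lon: 157 + 0.871/60 = 157.014517
  W ⇒ negate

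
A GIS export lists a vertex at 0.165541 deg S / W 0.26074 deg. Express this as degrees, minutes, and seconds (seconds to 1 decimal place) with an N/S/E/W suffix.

0°09′55.9″ S, 0°15′38.7″ W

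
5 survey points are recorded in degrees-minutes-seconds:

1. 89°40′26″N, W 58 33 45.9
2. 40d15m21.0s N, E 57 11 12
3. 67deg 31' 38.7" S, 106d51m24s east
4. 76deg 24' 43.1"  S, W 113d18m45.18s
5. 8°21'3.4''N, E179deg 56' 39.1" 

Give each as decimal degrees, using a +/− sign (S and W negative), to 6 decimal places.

Point 1:
  Lat: 40′ + 26″ = 40.43333′; 89 + 40.43333/60 = 89.6738889
  N → positive
  Longitude: 33′ + 45.9″ = 33.76500′; 58 + 33.76500/60 = 58.5627500
  W ⇒ negate
Point 2:
  Lat: 40 + 15/60 + 21/3600 = 40.2558333
  N ⇒ keep positive
  Longitude: 11′ + 12″ = 11.20000′; 57 + 11.20000/60 = 57.1866667
  E → positive
Point 3:
  Lat: 31′ + 38.7″ = 31.64500′; 67 + 31.64500/60 = 67.5274167
  hemisphere S, so the sign is −
  Lon: 106 + 51/60 + 24/3600 = 106.8566667
  E → positive
Point 4:
  φ: 76 + 24/60 + 43.1/3600 = 76.4119722
  S ⇒ negate
  λ: 18′ + 45.18″ = 18.75300′; 113 + 18.75300/60 = 113.3125500
  W ⇒ negate
Point 5:
  φ: 8° + 21/60 + 3.4/3600 = 8 + 0.350000 + 0.000944 = 8.3509444
  N → positive
  Longitude: 179 + 56/60 + 39.1/3600 = 179.9441944
  E → positive

1. 89.673889, -58.562750
2. 40.255833, 57.186667
3. -67.527417, 106.856667
4. -76.411972, -113.312550
5. 8.350944, 179.944194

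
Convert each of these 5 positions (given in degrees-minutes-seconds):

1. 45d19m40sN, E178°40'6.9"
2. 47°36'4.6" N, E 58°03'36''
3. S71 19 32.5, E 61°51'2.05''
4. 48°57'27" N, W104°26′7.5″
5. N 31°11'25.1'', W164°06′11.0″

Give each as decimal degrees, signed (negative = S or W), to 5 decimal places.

Point 1:
  Latitude: 19′ + 40″ = 19.66667′; 45 + 19.66667/60 = 45.327778
  N ⇒ keep positive
  Longitude: 40′ + 6.9″ = 40.11500′; 178 + 40.11500/60 = 178.668583
  E ⇒ keep positive
Point 2:
  Latitude: 36′ + 4.6″ = 36.07667′; 47 + 36.07667/60 = 47.601278
  N → positive
  Lon: 58 + 3/60 + 36/3600 = 58.060000
  E ⇒ keep positive
Point 3:
  Latitude: 71° + 19/60 + 32.5/3600 = 71 + 0.316667 + 0.009028 = 71.325694
  S ⇒ negate
  Longitude: 61 + 51/60 + 2.05/3600 = 61.850569
  E → positive
Point 4:
  φ: 48 + 57/60 + 27/3600 = 48.957500
  N → positive
  λ: 104° + 26/60 + 7.5/3600 = 104 + 0.433333 + 0.002083 = 104.435417
  hemisphere W, so the sign is −
Point 5:
  Latitude: 31° + 11/60 + 25.1/3600 = 31 + 0.183333 + 0.006972 = 31.190306
  N → positive
  Longitude: 164 + 6/60 + 11/3600 = 164.103056
  W ⇒ negate

1. 45.32778, 178.66858
2. 47.60128, 58.06000
3. -71.32569, 61.85057
4. 48.95750, -104.43542
5. 31.19031, -164.10306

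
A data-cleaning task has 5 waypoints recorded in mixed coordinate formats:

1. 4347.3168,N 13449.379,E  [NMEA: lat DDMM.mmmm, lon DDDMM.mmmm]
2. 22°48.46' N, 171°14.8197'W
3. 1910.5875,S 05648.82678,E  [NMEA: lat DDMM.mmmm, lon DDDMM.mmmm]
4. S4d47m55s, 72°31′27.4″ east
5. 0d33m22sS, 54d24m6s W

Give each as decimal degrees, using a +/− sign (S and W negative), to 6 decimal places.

Point 1:
  Latitude: split at 2 digits → 43° and 47.3168′; 43 + 47.3168/60 = 43.7886133
  N → positive
  Longitude: degrees = first 3 digits = 134, minutes = 49.379; 134 + 49.379/60 = 134.8229833
  E → positive
Point 2:
  Latitude: 22 + 48.46/60 = 22.8076667
  N → positive
  λ: 14.8197′ = 0.246995°; total 171.2469950
  W ⇒ negate
Point 3:
  Lat: degrees = first 2 digits = 19, minutes = 10.5875; 19 + 10.5875/60 = 19.1764583
  hemisphere S, so the sign is −
  λ: degrees = first 3 digits = 56, minutes = 48.82678; 56 + 48.82678/60 = 56.8137797
  E ⇒ keep positive
Point 4:
  φ: 47′ + 55″ = 47.91667′; 4 + 47.91667/60 = 4.7986111
  S → negative
  Longitude: 72° + 31/60 + 27.4/3600 = 72 + 0.516667 + 0.007611 = 72.5242778
  E ⇒ keep positive
Point 5:
  Lat: 0° + 33/60 + 22/3600 = 0 + 0.550000 + 0.006111 = 0.5561111
  S → negative
  Longitude: 54° + 24/60 + 6/3600 = 54 + 0.400000 + 0.001667 = 54.4016667
  W → negative

1. 43.788613, 134.822983
2. 22.807667, -171.246995
3. -19.176458, 56.813780
4. -4.798611, 72.524278
5. -0.556111, -54.401667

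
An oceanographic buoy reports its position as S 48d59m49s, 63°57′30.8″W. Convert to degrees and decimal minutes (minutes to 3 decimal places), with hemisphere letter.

φ: 59 + 49/60 = 59.81667′
Lon: 57 + 30.8/60 = 57.51333′

48° 59.817′ S, 63° 57.513′ W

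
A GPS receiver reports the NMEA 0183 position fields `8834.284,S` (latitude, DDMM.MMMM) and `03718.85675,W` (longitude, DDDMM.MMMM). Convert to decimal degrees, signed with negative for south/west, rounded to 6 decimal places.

-88.571400, -37.314279

Latitude: split at 2 digits → 88° and 34.284′; 88 + 34.284/60 = 88.5714000
S → negative
Lon: split at 3 digits → 037° and 18.85675′; 37 + 18.85675/60 = 37.3142792
W → negative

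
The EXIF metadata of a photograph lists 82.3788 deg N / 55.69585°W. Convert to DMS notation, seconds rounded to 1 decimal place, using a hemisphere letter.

Lat: 0.378800 × 60 = 22.72800′ → 22′, remainder × 60 = 43.680″
Lon: 0.695850 × 60 = 41.75100′ → 41′, remainder × 60 = 45.060″

82°22′43.7″ N, 55°41′45.1″ W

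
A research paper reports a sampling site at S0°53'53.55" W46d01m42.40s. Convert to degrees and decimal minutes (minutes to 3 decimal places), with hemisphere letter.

0° 53.893′ S, 46° 1.707′ W

Latitude: seconds/60 = 0.89250; minutes = 53 + 0.89250 = 53.89250
Longitude: seconds/60 = 0.70667; minutes = 1 + 0.70667 = 1.70667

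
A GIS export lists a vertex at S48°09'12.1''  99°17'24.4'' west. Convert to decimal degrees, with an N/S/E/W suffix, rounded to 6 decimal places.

φ: 9′ + 12.1″ = 9.20167′; 48 + 9.20167/60 = 48.1533611
λ: 99° + 17/60 + 24.4/3600 = 99 + 0.283333 + 0.006778 = 99.2901111

48.153361° S, 99.290111° W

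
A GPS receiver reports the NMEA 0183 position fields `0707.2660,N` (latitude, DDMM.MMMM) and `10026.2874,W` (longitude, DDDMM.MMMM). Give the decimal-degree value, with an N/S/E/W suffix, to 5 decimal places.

7.12110° N, 100.43812° W

φ: split at 2 digits → 07° and 7.266′; 7 + 7.266/60 = 7.121100
λ: split at 3 digits → 100° and 26.2874′; 100 + 26.2874/60 = 100.438123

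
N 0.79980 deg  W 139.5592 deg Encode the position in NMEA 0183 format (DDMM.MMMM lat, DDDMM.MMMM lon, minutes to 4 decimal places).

φ: 0° + 0.799800 × 60 = 0° 47.988000′
λ: 139° + 0.559200 × 60 = 139° 33.552000′

0047.9880,N / 13933.5520,W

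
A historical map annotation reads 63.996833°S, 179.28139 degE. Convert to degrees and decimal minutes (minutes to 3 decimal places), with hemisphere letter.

63° 59.810′ S, 179° 16.883′ E

Lat: fractional part 0.996833 → 59.80998 minutes
Lon: minutes = (179.281390 − 179) × 60 = 16.88340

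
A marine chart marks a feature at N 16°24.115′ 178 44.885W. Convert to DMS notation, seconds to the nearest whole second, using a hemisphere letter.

16°24′7″ N, 178°44′53″ W

Latitude: 24.11500′ → 24′ and 0.11500 × 60 = 6.90″
Longitude: fractional minutes 0.88500 × 60 = 53.10″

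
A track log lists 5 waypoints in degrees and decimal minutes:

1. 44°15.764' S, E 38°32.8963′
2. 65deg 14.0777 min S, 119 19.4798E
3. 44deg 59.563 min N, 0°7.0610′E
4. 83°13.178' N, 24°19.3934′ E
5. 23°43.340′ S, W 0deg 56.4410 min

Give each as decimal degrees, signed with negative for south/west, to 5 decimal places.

1. -44.26273, 38.54827
2. -65.23463, 119.32466
3. 44.99272, 0.11768
4. 83.21963, 24.32322
5. -23.72233, -0.94068

Point 1:
  Lat: 44 + 15.764/60 = 44.262733
  S → negative
  λ: 32.8963′ = 0.548272°; total 38.548272
  E ⇒ keep positive
Point 2:
  φ: 14.0777′ = 0.234628°; total 65.234628
  hemisphere S, so the sign is −
  Lon: 19.4798′ = 0.324663°; total 119.324663
  E → positive
Point 3:
  φ: 44 + 59.563/60 = 44.992717
  N → positive
  Lon: 7.061′ = 0.117683°; total 0.117683
  E → positive
Point 4:
  Latitude: 83 + 13.178/60 = 83.219633
  N ⇒ keep positive
  Longitude: 24 + 19.3934/60 = 24.323223
  E → positive
Point 5:
  Latitude: 23 + 43.34/60 = 23.722333
  hemisphere S, so the sign is −
  Lon: 0 + 56.441/60 = 0.940683
  W → negative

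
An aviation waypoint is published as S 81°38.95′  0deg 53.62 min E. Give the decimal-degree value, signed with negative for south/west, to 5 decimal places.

-81.64917, 0.89367

φ: 38.95′ = 0.649167°; total 81.649167
S ⇒ negate
Longitude: 0 + 53.62/60 = 0.893667
E → positive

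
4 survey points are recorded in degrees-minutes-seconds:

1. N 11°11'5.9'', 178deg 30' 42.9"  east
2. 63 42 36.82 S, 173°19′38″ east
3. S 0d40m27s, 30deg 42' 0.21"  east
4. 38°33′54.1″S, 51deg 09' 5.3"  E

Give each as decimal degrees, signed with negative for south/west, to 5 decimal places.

1. 11.18497, 178.51192
2. -63.71023, 173.32722
3. -0.67417, 30.70006
4. -38.56503, 51.15147

Point 1:
  Lat: 11′ + 5.9″ = 11.09833′; 11 + 11.09833/60 = 11.184972
  N → positive
  Longitude: 178 + 30/60 + 42.9/3600 = 178.511917
  E ⇒ keep positive
Point 2:
  φ: 42′ + 36.82″ = 42.61367′; 63 + 42.61367/60 = 63.710228
  S ⇒ negate
  Lon: 19′ + 38″ = 19.63333′; 173 + 19.63333/60 = 173.327222
  E → positive
Point 3:
  Latitude: 40′ + 27″ = 40.45000′; 0 + 40.45000/60 = 0.674167
  S ⇒ negate
  Lon: 30 + 42/60 + 0.21/3600 = 30.700058
  E ⇒ keep positive
Point 4:
  Latitude: 38° + 33/60 + 54.1/3600 = 38 + 0.550000 + 0.015028 = 38.565028
  S → negative
  Lon: 51° + 9/60 + 5.3/3600 = 51 + 0.150000 + 0.001472 = 51.151472
  E → positive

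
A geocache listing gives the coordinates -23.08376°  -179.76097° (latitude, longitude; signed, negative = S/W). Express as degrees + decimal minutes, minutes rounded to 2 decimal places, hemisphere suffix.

23° 5.03′ S, 179° 45.66′ W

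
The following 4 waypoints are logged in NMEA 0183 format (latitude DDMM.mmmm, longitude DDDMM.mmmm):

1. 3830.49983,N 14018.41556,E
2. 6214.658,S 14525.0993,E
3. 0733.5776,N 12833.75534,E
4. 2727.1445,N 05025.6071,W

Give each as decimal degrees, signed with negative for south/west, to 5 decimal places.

1. 38.50833, 140.30693
2. -62.24430, 145.41832
3. 7.55963, 128.56259
4. 27.45241, -50.42679

Point 1:
  Latitude: split at 2 digits → 38° and 30.49983′; 38 + 30.49983/60 = 38.508331
  N → positive
  Lon: split at 3 digits → 140° and 18.41556′; 140 + 18.41556/60 = 140.306926
  E ⇒ keep positive
Point 2:
  φ: split at 2 digits → 62° and 14.658′; 62 + 14.658/60 = 62.244300
  S ⇒ negate
  Longitude: degrees = first 3 digits = 145, minutes = 25.0993; 145 + 25.0993/60 = 145.418322
  E → positive
Point 3:
  Lat: degrees = first 2 digits = 7, minutes = 33.5776; 7 + 33.5776/60 = 7.559627
  N ⇒ keep positive
  Lon: split at 3 digits → 128° and 33.75534′; 128 + 33.75534/60 = 128.562589
  E ⇒ keep positive
Point 4:
  Lat: degrees = first 2 digits = 27, minutes = 27.1445; 27 + 27.1445/60 = 27.452408
  N → positive
  Longitude: split at 3 digits → 050° and 25.6071′; 50 + 25.6071/60 = 50.426785
  hemisphere W, so the sign is −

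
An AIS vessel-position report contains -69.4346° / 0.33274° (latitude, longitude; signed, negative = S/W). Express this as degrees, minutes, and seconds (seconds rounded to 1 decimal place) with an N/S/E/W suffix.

69°26′4.6″ S, 0°19′57.9″ E

Latitude is negative → S; |value| = 69.434600
Latitude: 0.434600 × 60 = 26.07600′ → 26′, remainder × 60 = 4.560″
λ: whole degrees 0; 19.96440′ → 19′ and 57.864″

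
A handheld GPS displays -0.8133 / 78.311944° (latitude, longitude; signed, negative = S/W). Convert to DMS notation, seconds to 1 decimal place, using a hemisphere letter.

0°48′47.9″ S, 78°18′43.0″ E

Latitude is negative → S; |value| = 0.813300
Latitude: 0.813300 × 60 = 48.79800′ → 48′, remainder × 60 = 47.880″
Longitude: 0.311944 × 60 = 18.71664′ → 18′, remainder × 60 = 42.998″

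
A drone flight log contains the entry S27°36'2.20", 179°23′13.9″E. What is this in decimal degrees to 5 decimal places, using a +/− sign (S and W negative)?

φ: 27 + 36/60 + 2.2/3600 = 27.600611
S → negative
λ: 23′ + 13.9″ = 23.23167′; 179 + 23.23167/60 = 179.387194
E → positive

-27.60061, 179.38719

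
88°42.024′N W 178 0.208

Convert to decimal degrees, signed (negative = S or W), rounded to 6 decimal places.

88.700400, -178.003467

φ: 88 + 42.024/60 = 88.7004000
N → positive
λ: 0.208′ = 0.003467°; total 178.0034667
hemisphere W, so the sign is −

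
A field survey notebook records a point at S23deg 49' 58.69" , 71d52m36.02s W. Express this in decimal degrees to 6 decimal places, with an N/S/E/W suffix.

23.832969° S, 71.876672° W

Latitude: 49′ + 58.69″ = 49.97817′; 23 + 49.97817/60 = 23.8329694
Longitude: 71 + 52/60 + 36.02/3600 = 71.8766722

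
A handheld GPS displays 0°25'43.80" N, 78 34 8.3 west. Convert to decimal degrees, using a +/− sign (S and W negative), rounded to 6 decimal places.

0.428833, -78.568972

Lat: 0° + 25/60 + 43.8/3600 = 0 + 0.416667 + 0.012167 = 0.4288333
N ⇒ keep positive
Lon: 34′ + 8.3″ = 34.13833′; 78 + 34.13833/60 = 78.5689722
hemisphere W, so the sign is −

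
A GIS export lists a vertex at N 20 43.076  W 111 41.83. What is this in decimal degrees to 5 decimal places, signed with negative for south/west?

20.71793, -111.69717

Latitude: 20 + 43.076/60 = 20.717933
N ⇒ keep positive
Longitude: 41.83′ = 0.697167°; total 111.697167
W ⇒ negate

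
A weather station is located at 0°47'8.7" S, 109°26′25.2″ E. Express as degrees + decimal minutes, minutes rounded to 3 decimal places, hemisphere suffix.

φ: seconds/60 = 0.14500; minutes = 47 + 0.14500 = 47.14500
Longitude: 26 + 25.2/60 = 26.42000′

0° 47.145′ S, 109° 26.420′ E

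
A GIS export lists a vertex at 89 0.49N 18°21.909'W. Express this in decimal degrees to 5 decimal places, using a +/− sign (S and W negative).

Latitude: 0.49′ = 0.008167°; total 89.008167
N ⇒ keep positive
λ: 18 + 21.909/60 = 18.365150
hemisphere W, so the sign is −

89.00817, -18.36515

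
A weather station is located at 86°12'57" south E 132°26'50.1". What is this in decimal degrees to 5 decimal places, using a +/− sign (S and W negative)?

-86.21583, 132.44725

Lat: 12′ + 57″ = 12.95000′; 86 + 12.95000/60 = 86.215833
S ⇒ negate
λ: 132° + 26/60 + 50.1/3600 = 132 + 0.433333 + 0.013917 = 132.447250
E → positive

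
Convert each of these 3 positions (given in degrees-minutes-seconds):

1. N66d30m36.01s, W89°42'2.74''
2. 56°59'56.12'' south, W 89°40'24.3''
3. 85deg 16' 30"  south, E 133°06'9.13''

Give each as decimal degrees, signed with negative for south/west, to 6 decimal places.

1. 66.510003, -89.700761
2. -56.998922, -89.673417
3. -85.275000, 133.102536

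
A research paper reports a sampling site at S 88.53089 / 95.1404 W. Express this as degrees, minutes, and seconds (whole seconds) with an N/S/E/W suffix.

88°31′51″ S, 95°08′25″ W

Latitude: 0.530890° → 31.85340′; 0.85340 × 60 = 51.20″
Longitude: whole degrees 95; 8.42400′ → 8′ and 25.44″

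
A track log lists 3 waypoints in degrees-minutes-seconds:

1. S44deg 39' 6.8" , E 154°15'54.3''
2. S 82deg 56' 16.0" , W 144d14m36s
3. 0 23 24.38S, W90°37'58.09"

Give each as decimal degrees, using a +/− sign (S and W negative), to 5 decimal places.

1. -44.65189, 154.26508
2. -82.93778, -144.24333
3. -0.39011, -90.63280

Point 1:
  Latitude: 39′ + 6.8″ = 39.11333′; 44 + 39.11333/60 = 44.651889
  S → negative
  Lon: 154 + 15/60 + 54.3/3600 = 154.265083
  E → positive
Point 2:
  Lat: 82° + 56/60 + 16/3600 = 82 + 0.933333 + 0.004444 = 82.937778
  S → negative
  λ: 144 + 14/60 + 36/3600 = 144.243333
  W → negative
Point 3:
  Lat: 0° + 23/60 + 24.38/3600 = 0 + 0.383333 + 0.006772 = 0.390106
  S ⇒ negate
  Longitude: 90 + 37/60 + 58.09/3600 = 90.632803
  W ⇒ negate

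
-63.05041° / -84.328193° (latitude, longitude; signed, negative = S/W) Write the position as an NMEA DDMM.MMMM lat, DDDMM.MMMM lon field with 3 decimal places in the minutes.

6303.025,S / 08419.692,W

Latitude is negative → S; |value| = 63.050410
φ: fractional part 0.050410 → 3.02460 minutes
Longitude is negative → W; |value| = 84.328193
Lon: 84° + 0.328193 × 60 = 84° 19.69158′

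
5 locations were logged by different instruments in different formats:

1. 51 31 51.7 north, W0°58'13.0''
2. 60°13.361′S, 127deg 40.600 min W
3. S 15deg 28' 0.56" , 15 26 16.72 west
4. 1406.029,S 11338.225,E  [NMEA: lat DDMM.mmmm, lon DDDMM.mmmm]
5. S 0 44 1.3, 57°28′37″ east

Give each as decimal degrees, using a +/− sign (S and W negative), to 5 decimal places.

1. 51.53103, -0.97028
2. -60.22268, -127.67667
3. -15.46682, -15.43798
4. -14.10048, 113.63708
5. -0.73369, 57.47694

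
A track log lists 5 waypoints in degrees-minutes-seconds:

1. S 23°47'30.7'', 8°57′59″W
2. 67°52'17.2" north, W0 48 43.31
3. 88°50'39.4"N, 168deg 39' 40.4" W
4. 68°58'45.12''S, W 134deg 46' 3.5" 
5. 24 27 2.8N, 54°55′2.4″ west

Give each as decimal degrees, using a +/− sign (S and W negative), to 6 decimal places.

1. -23.791861, -8.966389
2. 67.871444, -0.812031
3. 88.844278, -168.661222
4. -68.979200, -134.767639
5. 24.450778, -54.917333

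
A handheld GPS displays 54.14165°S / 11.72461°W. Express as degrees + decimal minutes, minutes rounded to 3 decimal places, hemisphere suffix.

54° 8.499′ S, 11° 43.477′ W

φ: minutes = (54.141650 − 54) × 60 = 8.49900
Lon: 11° + 0.724610 × 60 = 11° 43.47660′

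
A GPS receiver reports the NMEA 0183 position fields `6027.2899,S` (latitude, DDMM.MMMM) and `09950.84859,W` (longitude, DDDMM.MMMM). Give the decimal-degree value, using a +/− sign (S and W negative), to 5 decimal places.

-60.45483, -99.84748

Lat: degrees = first 2 digits = 60, minutes = 27.2899; 60 + 27.2899/60 = 60.454832
S → negative
Lon: split at 3 digits → 099° and 50.84859′; 99 + 50.84859/60 = 99.847477
hemisphere W, so the sign is −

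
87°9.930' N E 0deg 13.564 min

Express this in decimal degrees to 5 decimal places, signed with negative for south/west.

Lat: 87 + 9.93/60 = 87.165500
N ⇒ keep positive
Longitude: 13.564′ = 0.226067°; total 0.226067
E ⇒ keep positive

87.16550, 0.22607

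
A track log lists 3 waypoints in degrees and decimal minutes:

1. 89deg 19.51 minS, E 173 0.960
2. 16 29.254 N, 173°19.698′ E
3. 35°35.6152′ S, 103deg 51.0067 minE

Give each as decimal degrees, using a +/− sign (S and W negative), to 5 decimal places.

1. -89.32517, 173.01600
2. 16.48757, 173.32830
3. -35.59359, 103.85011

Point 1:
  Lat: 19.51′ = 0.325167°; total 89.325167
  S → negative
  Longitude: 0.96′ = 0.016000°; total 173.016000
  E ⇒ keep positive
Point 2:
  φ: 16 + 29.254/60 = 16.487567
  N → positive
  Longitude: 19.698′ = 0.328300°; total 173.328300
  E → positive
Point 3:
  Lat: 35 + 35.6152/60 = 35.593587
  hemisphere S, so the sign is −
  Longitude: 51.0067′ = 0.850112°; total 103.850112
  E → positive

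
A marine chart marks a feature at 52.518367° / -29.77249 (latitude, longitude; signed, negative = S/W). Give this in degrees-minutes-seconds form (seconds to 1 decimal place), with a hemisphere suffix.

Latitude: 0.518367 × 60 = 31.10202′ → 31′, remainder × 60 = 6.121″
Longitude is negative → W; |value| = 29.772490
Longitude: 0.772490° → 46.34940′; 0.34940 × 60 = 20.964″

52°31′6.1″ N, 29°46′21.0″ W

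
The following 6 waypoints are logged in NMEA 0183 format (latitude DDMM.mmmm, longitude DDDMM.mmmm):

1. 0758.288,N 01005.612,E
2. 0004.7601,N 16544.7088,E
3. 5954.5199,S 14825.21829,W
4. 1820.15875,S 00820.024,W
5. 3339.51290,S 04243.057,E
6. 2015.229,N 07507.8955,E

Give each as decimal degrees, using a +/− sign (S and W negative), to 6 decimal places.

1. 7.971467, 10.093533
2. 0.079335, 165.745147
3. -59.908665, -148.420305
4. -18.335979, -8.333733
5. -33.658548, 42.717617
6. 20.253817, 75.131592

Point 1:
  Latitude: degrees = first 2 digits = 7, minutes = 58.288; 7 + 58.288/60 = 7.9714667
  N ⇒ keep positive
  Longitude: split at 3 digits → 010° and 5.612′; 10 + 5.612/60 = 10.0935333
  E → positive
Point 2:
  Latitude: split at 2 digits → 00° and 4.7601′; 0 + 4.7601/60 = 0.0793350
  N ⇒ keep positive
  Lon: degrees = first 3 digits = 165, minutes = 44.7088; 165 + 44.7088/60 = 165.7451467
  E → positive
Point 3:
  φ: degrees = first 2 digits = 59, minutes = 54.5199; 59 + 54.5199/60 = 59.9086650
  hemisphere S, so the sign is −
  λ: split at 3 digits → 148° and 25.21829′; 148 + 25.21829/60 = 148.4203048
  W ⇒ negate
Point 4:
  φ: degrees = first 2 digits = 18, minutes = 20.15875; 18 + 20.15875/60 = 18.3359792
  S ⇒ negate
  Lon: degrees = first 3 digits = 8, minutes = 20.024; 8 + 20.024/60 = 8.3337333
  hemisphere W, so the sign is −
Point 5:
  φ: degrees = first 2 digits = 33, minutes = 39.5129; 33 + 39.5129/60 = 33.6585483
  S → negative
  λ: degrees = first 3 digits = 42, minutes = 43.057; 42 + 43.057/60 = 42.7176167
  E ⇒ keep positive
Point 6:
  φ: degrees = first 2 digits = 20, minutes = 15.229; 20 + 15.229/60 = 20.2538167
  N ⇒ keep positive
  λ: degrees = first 3 digits = 75, minutes = 7.8955; 75 + 7.8955/60 = 75.1315917
  E ⇒ keep positive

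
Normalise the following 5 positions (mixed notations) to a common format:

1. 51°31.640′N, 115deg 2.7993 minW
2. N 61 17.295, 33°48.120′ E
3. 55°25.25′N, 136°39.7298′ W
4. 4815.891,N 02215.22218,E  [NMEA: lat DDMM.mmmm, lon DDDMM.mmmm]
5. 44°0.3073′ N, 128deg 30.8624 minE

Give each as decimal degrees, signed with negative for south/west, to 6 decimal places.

1. 51.527333, -115.046655
2. 61.288250, 33.802000
3. 55.420833, -136.662163
4. 48.264850, 22.253703
5. 44.005122, 128.514373

Point 1:
  Lat: 31.64′ = 0.527333°; total 51.5273333
  N → positive
  Longitude: 115 + 2.7993/60 = 115.0466550
  W → negative
Point 2:
  φ: 61 + 17.295/60 = 61.2882500
  N ⇒ keep positive
  Longitude: 33 + 48.12/60 = 33.8020000
  E ⇒ keep positive
Point 3:
  φ: 55 + 25.25/60 = 55.4208333
  N ⇒ keep positive
  Lon: 136 + 39.7298/60 = 136.6621633
  hemisphere W, so the sign is −
Point 4:
  Latitude: degrees = first 2 digits = 48, minutes = 15.891; 48 + 15.891/60 = 48.2648500
  N ⇒ keep positive
  Longitude: split at 3 digits → 022° and 15.22218′; 22 + 15.22218/60 = 22.2537030
  E ⇒ keep positive
Point 5:
  φ: 44 + 0.3073/60 = 44.0051217
  N → positive
  Longitude: 30.8624′ = 0.514373°; total 128.5143733
  E ⇒ keep positive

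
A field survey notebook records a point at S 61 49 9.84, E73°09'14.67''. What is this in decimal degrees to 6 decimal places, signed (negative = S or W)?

-61.819400, 73.154075

φ: 61 + 49/60 + 9.84/3600 = 61.8194000
hemisphere S, so the sign is −
Longitude: 9′ + 14.67″ = 9.24450′; 73 + 9.24450/60 = 73.1540750
E ⇒ keep positive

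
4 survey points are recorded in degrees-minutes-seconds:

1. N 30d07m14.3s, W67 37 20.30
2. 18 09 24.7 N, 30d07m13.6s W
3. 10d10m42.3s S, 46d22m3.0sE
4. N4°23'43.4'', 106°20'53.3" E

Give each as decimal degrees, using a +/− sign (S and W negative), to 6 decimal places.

1. 30.120639, -67.622306
2. 18.156861, -30.120444
3. -10.178417, 46.367500
4. 4.395389, 106.348139

Point 1:
  Latitude: 30° + 7/60 + 14.3/3600 = 30 + 0.116667 + 0.003972 = 30.1206389
  N → positive
  Longitude: 67 + 37/60 + 20.3/3600 = 67.6223056
  hemisphere W, so the sign is −
Point 2:
  Lat: 18° + 9/60 + 24.7/3600 = 18 + 0.150000 + 0.006861 = 18.1568611
  N ⇒ keep positive
  λ: 7′ + 13.6″ = 7.22667′; 30 + 7.22667/60 = 30.1204444
  W → negative
Point 3:
  Lat: 10′ + 42.3″ = 10.70500′; 10 + 10.70500/60 = 10.1784167
  S ⇒ negate
  Longitude: 46° + 22/60 + 3/3600 = 46 + 0.366667 + 0.000833 = 46.3675000
  E ⇒ keep positive
Point 4:
  Lat: 23′ + 43.4″ = 23.72333′; 4 + 23.72333/60 = 4.3953889
  N ⇒ keep positive
  Longitude: 106° + 20/60 + 53.3/3600 = 106 + 0.333333 + 0.014806 = 106.3481389
  E ⇒ keep positive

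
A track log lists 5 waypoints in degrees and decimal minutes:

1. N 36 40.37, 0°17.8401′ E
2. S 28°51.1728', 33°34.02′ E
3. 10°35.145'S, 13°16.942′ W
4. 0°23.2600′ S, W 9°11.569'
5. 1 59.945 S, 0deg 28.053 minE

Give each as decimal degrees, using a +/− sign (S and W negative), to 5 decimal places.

Point 1:
  Lat: 36 + 40.37/60 = 36.672833
  N → positive
  Longitude: 17.8401′ = 0.297335°; total 0.297335
  E → positive
Point 2:
  Lat: 28 + 51.1728/60 = 28.852880
  hemisphere S, so the sign is −
  Lon: 33 + 34.02/60 = 33.567000
  E → positive
Point 3:
  φ: 35.145′ = 0.585750°; total 10.585750
  hemisphere S, so the sign is −
  λ: 13 + 16.942/60 = 13.282367
  hemisphere W, so the sign is −
Point 4:
  φ: 23.26′ = 0.387667°; total 0.387667
  hemisphere S, so the sign is −
  Longitude: 9 + 11.569/60 = 9.192817
  hemisphere W, so the sign is −
Point 5:
  φ: 59.945′ = 0.999083°; total 1.999083
  S ⇒ negate
  Lon: 0 + 28.053/60 = 0.467550
  E ⇒ keep positive

1. 36.67283, 0.29734
2. -28.85288, 33.56700
3. -10.58575, -13.28237
4. -0.38767, -9.19282
5. -1.99908, 0.46755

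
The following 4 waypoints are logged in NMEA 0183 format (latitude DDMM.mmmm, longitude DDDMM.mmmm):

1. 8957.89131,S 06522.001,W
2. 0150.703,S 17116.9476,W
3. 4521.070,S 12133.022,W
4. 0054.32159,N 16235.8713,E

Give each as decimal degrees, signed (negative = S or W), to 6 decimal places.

1. -89.964855, -65.366683
2. -1.845050, -171.282460
3. -45.351167, -121.550367
4. 0.905360, 162.597855

Point 1:
  Lat: degrees = first 2 digits = 89, minutes = 57.89131; 89 + 57.89131/60 = 89.9648552
  S ⇒ negate
  λ: degrees = first 3 digits = 65, minutes = 22.001; 65 + 22.001/60 = 65.3666833
  W → negative
Point 2:
  φ: split at 2 digits → 01° and 50.703′; 1 + 50.703/60 = 1.8450500
  S → negative
  Longitude: split at 3 digits → 171° and 16.9476′; 171 + 16.9476/60 = 171.2824600
  hemisphere W, so the sign is −
Point 3:
  φ: degrees = first 2 digits = 45, minutes = 21.07; 45 + 21.07/60 = 45.3511667
  S ⇒ negate
  Longitude: degrees = first 3 digits = 121, minutes = 33.022; 121 + 33.022/60 = 121.5503667
  W ⇒ negate
Point 4:
  Latitude: degrees = first 2 digits = 0, minutes = 54.32159; 0 + 54.32159/60 = 0.9053598
  N ⇒ keep positive
  λ: degrees = first 3 digits = 162, minutes = 35.8713; 162 + 35.8713/60 = 162.5978550
  E ⇒ keep positive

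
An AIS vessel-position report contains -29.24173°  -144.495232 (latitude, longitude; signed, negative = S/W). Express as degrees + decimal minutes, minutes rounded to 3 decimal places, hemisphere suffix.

Latitude is negative → S; |value| = 29.241730
Lat: 29° + 0.241730 × 60 = 29° 14.50380′
Longitude is negative → W; |value| = 144.495232
Lon: fractional part 0.495232 → 29.71392 minutes

29° 14.504′ S, 144° 29.714′ W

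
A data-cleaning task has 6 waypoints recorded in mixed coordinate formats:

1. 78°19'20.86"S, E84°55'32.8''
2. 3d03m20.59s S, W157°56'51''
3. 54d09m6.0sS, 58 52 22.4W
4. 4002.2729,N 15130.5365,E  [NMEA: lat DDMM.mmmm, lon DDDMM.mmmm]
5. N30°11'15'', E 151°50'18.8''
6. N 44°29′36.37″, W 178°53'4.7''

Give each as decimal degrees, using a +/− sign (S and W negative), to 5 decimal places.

1. -78.32246, 84.92578
2. -3.05572, -157.94750
3. -54.15167, -58.87289
4. 40.03788, 151.50894
5. 30.18750, 151.83856
6. 44.49344, -178.88464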